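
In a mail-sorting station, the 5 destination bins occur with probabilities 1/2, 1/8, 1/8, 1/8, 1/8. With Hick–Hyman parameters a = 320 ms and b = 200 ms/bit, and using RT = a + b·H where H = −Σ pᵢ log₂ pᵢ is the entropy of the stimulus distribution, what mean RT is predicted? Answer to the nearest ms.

H = −Σ pᵢ log₂ pᵢ = 0.5·1 + 0.125·3 + 0.125·3 + 0.125·3 + 0.125·3 = 2.000 bits.
RT = 320 + 200 × 2.000 = 720.00 ms.

720 ms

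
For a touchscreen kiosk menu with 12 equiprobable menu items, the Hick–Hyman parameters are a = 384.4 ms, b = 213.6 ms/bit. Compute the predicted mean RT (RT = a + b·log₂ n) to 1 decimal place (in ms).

1150.1 ms

log₂(12) = 3.5850 bits, so RT = 384.4 + 213.6 × 3.5850 ≈ 1150.148 ms.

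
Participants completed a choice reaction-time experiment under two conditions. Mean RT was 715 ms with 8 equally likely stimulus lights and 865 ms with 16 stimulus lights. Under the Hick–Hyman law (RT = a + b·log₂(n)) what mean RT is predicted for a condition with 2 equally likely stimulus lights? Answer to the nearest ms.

RT is linear in log₂ n, so two points fix the line:
  b = (865 − 715) / (log₂ 16 − log₂ 8) = 150 / (4 − 3) = 150 ms/bit
  a = 715 − 150 × 3 = 265 ms
Then RT(2) = 265 + 150 × log₂ 2 = 265 + 150 × 1 ≈ 415.000 ms.

415 ms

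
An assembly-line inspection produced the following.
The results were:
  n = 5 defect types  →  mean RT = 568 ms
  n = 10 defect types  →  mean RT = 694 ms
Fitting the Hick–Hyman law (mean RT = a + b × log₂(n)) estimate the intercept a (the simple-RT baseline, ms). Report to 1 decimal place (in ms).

275.4 ms

The slope on a log₂ axis is (694 − 568) / (3.3219 − 2.3219) = 126.000 ms/bit.
a = RT₁ − b·log₂ n₁ = 568 − 126.000 × 2.3219 = 275.437 ms.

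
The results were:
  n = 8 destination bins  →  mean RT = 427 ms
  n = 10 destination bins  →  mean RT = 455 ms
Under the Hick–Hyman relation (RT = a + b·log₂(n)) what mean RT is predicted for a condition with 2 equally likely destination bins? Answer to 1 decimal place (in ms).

RT is linear in log₂ n, so two points fix the line:
  b = (455 − 427) / (log₂ 10 − log₂ 8) = 28 / (3.3219 − 3) = 86.976 ms/bit
  a = 427 − 86.976 × 3 = 166.072 ms
Then RT(2) = 166.072 + 86.976 × log₂ 2 = 166.072 + 86.976 × 1 ≈ 253.048 ms.

253.0 ms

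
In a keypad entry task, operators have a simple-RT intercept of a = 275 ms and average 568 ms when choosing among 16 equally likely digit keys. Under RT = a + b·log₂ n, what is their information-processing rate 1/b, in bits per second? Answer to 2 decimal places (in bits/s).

13.65 bits/s

b = (568 − 275)/log₂ 16 = 293/4 = 73.250 ms per bit = 0.07325 s/bit; the reciprocal is 13.652 bits/s.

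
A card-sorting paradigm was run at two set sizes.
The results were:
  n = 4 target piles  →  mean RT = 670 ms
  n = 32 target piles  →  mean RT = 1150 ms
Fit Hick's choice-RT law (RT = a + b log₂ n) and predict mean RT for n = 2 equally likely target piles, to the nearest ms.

Solve the two-equation system in a and b:
  b = (1150 − 670) / (log₂ 32 − log₂ 4) = 480 / (5 − 2) = 160 ms/bit
  a = 670 − 160 × 2 = 350 ms
Then RT(2) = 350 + 160 × log₂ 2 = 350 + 160 × 1 ≈ 510.000 ms.

510 ms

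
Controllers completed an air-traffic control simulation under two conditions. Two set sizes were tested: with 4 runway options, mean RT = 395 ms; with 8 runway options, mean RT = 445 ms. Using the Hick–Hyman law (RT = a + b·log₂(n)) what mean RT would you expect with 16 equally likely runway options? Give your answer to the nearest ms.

495 ms

With log₂ n on the abscissa the relation is linear; from the two conditions:
  b = (445 − 395) / (log₂ 8 − log₂ 4) = 50 / (3 − 2) = 50 ms/bit
  a = 395 − 50 × 2 = 295 ms
Then RT(16) = 295 + 50 × log₂ 16 = 295 + 50 × 4 ≈ 495.000 ms.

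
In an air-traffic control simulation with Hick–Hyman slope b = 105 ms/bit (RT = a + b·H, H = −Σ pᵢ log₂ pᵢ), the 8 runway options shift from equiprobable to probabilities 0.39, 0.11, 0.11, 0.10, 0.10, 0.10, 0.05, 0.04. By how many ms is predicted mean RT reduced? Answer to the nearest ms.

Equiprobable entropy H₀ = log₂ 8 = 3.0000 bits.
Skewed entropy H = −Σ pᵢ log₂ pᵢ = 2.6288 bits.
ΔRT = b·(H₀ − H) = 105 × 0.3712 = 38.98 ms.

39 ms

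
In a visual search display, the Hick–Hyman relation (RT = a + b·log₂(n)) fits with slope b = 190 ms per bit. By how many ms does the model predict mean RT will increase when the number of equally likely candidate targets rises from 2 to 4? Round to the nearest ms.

190 ms

The intercept a cancels: ΔRT = b·(log₂ n₂ − log₂ n₁) = b·log₂(n₂/n₁).
log₂(4) − log₂(2) = log₂(4/2) = log₂(2) = 1.
ΔRT = 190 × 1.0000 = 190.000 ms.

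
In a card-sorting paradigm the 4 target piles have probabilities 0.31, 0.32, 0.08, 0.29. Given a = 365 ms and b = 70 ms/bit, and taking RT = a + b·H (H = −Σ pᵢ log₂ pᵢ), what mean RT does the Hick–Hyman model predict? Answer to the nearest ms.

495 ms

Entropy contributions −pᵢ log₂ pᵢ: 0.5238, 0.5260, 0.2915, 0.5179; sum H = 1.8592 bits.
RT = a + bH = 365 + 70·1.8592 = 495.15 ms.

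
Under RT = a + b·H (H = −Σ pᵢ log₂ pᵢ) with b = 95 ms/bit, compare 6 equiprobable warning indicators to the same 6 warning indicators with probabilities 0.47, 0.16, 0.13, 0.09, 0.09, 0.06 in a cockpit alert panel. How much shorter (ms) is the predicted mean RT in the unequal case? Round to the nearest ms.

38 ms

The RT saving is b·ΔH. Equiprobable H₀ = log₂(6) = 2.5850 bits; with the given probabilities H = 2.1865 bits.
b·(H₀ − H) = 95 × (2.5850 − 2.1865) = 37.86 ms.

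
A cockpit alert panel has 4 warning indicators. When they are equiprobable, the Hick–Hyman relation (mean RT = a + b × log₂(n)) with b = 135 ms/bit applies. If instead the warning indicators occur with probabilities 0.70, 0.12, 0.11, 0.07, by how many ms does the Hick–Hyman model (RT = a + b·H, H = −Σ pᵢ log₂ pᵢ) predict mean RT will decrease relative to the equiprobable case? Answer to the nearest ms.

88 ms

The RT saving is b·ΔH. Equiprobable H₀ = log₂(4) = 2.0000 bits; with the given probabilities H = 1.3461 bits.
b·(H₀ − H) = 135 × (2.0000 − 1.3461) = 88.28 ms.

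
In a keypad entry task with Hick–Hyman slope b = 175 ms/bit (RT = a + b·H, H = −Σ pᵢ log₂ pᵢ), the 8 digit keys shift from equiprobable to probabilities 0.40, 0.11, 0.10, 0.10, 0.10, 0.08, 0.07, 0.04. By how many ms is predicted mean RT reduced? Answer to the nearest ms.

66 ms

The RT saving is b·ΔH. Equiprobable H₀ = log₂(8) = 3.0000 bits; with the given probabilities H = 2.6215 bits.
b·(H₀ − H) = 175 × (3.0000 − 2.6215) = 66.25 ms.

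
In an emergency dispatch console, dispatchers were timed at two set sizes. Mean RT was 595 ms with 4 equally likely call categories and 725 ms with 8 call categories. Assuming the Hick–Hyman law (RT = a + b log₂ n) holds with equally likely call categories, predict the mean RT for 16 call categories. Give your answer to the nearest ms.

855 ms

With log₂ n on the abscissa the relation is linear; from the two conditions:
  b = (725 − 595) / (log₂ 8 − log₂ 4) = 130 / (3 − 2) = 130 ms/bit
  a = 595 − 130 × 2 = 335 ms
Then RT(16) = 335 + 130 × log₂ 16 = 335 + 130 × 4 ≈ 855.000 ms.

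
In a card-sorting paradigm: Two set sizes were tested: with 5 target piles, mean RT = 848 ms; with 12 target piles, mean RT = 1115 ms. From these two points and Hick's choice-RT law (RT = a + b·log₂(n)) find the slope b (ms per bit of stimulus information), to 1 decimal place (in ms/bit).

211.4 ms/bit

b = (RT₂ − RT₁)/(log₂ n₂ − log₂ n₁) = (1115 − 848)/(3.5850 − 2.3219) = 211.396 ms/bit.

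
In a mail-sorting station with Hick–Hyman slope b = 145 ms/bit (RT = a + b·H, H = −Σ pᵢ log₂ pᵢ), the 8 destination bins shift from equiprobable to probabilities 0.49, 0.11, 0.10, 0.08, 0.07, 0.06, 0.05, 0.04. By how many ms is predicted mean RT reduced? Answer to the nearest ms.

88 ms

The RT saving is b·ΔH. Equiprobable H₀ = log₂(8) = 3.0000 bits; with the given probabilities H = 2.3922 bits.
b·(H₀ − H) = 145 × (3.0000 − 2.3922) = 88.13 ms.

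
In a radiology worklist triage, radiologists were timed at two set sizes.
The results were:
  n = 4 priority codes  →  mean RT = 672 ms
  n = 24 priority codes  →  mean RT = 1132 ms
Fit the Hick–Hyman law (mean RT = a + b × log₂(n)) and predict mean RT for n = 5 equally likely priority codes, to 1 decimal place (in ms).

729.3 ms

RT is linear in log₂ n, so two points fix the line:
  b = (1132 − 672) / (log₂ 24 − log₂ 4) = 460 / (4.5850 − 2) = 177.952 ms/bit
  a = 672 − 177.952 × 2 = 316.095 ms
Then RT(5) = 316.095 + 177.952 × log₂ 5 = 316.095 + 177.952 × 2.3219 ≈ 729.288 ms.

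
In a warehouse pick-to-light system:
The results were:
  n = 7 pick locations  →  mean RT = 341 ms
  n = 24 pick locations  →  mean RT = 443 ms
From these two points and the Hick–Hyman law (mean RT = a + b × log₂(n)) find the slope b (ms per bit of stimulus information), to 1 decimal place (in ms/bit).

The slope on a log₂ axis is (443 − 341) / (4.5850 − 2.8074) = 57.380 ms/bit.

57.4 ms/bit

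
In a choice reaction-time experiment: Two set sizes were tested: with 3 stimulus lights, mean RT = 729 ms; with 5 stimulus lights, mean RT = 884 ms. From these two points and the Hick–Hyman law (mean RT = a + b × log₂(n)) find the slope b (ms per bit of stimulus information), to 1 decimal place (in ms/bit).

210.3 ms/bit

The slope on a log₂ axis is (884 − 729) / (2.3219 − 1.5850) = 210.322 ms/bit.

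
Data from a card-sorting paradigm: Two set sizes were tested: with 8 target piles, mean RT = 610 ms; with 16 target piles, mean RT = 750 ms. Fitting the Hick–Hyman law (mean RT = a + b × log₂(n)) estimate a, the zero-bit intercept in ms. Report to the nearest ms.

The slope on a log₂ axis is (750 − 610) / (4 − 3) = 140 ms/bit.
Intercept: a = 610 − 140·log₂(8) = 190.000 ms.

190 ms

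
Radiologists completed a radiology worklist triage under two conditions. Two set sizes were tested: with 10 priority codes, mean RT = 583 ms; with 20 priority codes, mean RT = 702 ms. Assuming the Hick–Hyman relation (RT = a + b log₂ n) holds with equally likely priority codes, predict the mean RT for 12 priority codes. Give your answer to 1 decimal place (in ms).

614.3 ms

RT is linear in log₂ n, so two points fix the line:
  b = (702 − 583) / (log₂ 20 − log₂ 10) = 119 / (4.3219 − 3.3219) = 119.000 ms/bit
  a = 583 − 119.000 × 3.3219 = 187.691 ms
Then RT(12) = 187.691 + 119.000 × log₂ 12 = 187.691 + 119.000 × 3.5850 ≈ 614.301 ms.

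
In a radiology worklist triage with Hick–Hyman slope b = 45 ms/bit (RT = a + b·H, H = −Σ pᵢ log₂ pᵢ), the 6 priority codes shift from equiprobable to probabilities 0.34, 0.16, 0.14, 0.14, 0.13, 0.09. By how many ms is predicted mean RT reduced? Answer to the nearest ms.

Equiprobable entropy H₀ = log₂ 6 = 2.5850 bits.
Skewed entropy H = −Σ pᵢ log₂ pᵢ = 2.4417 bits.
ΔRT = b·(H₀ − H) = 45 × 0.1433 = 6.45 ms.

6 ms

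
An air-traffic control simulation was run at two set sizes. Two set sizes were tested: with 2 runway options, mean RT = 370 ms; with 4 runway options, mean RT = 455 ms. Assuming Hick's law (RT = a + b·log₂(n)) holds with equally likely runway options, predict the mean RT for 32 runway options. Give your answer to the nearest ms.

RT is linear in log₂ n, so two points fix the line:
  b = (455 − 370) / (log₂ 4 − log₂ 2) = 85 / (2 − 1) = 85 ms/bit
  a = 370 − 85 × 1 = 285 ms
Then RT(32) = 285 + 85 × log₂ 32 = 285 + 85 × 5 ≈ 710.000 ms.

710 ms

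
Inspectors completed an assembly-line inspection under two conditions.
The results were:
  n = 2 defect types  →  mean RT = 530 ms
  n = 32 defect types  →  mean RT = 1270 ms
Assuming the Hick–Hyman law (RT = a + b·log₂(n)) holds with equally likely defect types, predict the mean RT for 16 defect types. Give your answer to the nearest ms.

RT is linear in log₂ n, so two points fix the line:
  b = (1270 − 530) / (log₂ 32 − log₂ 2) = 740 / (5 − 1) = 185 ms/bit
  a = 530 − 185 × 1 = 345 ms
Then RT(16) = 345 + 185 × log₂ 16 = 345 + 185 × 4 ≈ 1085.000 ms.

1085 ms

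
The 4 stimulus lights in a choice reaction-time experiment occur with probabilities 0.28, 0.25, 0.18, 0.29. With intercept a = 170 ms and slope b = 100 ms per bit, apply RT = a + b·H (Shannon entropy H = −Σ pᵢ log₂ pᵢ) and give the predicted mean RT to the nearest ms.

Entropy contributions −pᵢ log₂ pᵢ: 0.5142, 0.5000, 0.4453, 0.5179; sum H = 1.9774 bits.
RT = a + bH = 170 + 100·1.9774 = 367.74 ms.

368 ms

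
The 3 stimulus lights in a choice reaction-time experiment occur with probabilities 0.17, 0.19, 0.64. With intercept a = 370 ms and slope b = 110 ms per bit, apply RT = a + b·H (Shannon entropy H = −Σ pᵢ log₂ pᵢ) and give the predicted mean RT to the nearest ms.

513 ms

Entropy contributions −pᵢ log₂ pᵢ: 0.4346, 0.4552, 0.4121; sum H = 1.3019 bits.
RT = a + bH = 370 + 110·1.3019 = 513.21 ms.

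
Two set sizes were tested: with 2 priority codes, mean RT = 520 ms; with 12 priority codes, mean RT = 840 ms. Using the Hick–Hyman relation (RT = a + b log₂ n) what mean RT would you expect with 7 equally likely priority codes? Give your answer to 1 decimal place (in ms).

743.7 ms

RT is linear in log₂ n, so two points fix the line:
  b = (840 − 520) / (log₂ 12 − log₂ 2) = 320 / (3.5850 − 1) = 123.793 ms/bit
  a = 520 − 123.793 × 1 = 396.207 ms
Then RT(7) = 396.207 + 123.793 × log₂ 7 = 396.207 + 123.793 × 2.8074 ≈ 743.738 ms.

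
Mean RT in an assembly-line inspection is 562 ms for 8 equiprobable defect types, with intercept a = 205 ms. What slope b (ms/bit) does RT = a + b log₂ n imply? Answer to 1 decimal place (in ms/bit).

119.0 ms/bit

8 alternatives carry log₂ 8 = 3 bits; the choice cost is 562 − 205 = 357 ms, so b = 357/3 = 119.000 ms/bit.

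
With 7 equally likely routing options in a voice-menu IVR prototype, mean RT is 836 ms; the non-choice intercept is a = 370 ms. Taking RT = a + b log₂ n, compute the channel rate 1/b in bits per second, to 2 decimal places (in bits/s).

6.02 bits/s

b = (836 − 370)/log₂ 7 = 466/2.8074 = 165.993 ms per bit = 0.16599 s/bit; the reciprocal is 6.024 bits/s.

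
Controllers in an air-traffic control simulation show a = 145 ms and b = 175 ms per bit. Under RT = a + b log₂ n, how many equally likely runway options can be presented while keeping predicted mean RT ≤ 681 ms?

8

175·log₂ n ≤ 681 − 145 = 536, giving log₂ n ≤ 3.0629 and n ≤ 8.356. The largest whole number is 8.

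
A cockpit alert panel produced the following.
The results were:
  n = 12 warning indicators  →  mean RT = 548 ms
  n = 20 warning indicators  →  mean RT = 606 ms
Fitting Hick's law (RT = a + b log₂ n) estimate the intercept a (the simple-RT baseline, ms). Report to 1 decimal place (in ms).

265.9 ms

Slope: b = (606 − 548) / (log₂ 20 − log₂ 12) = 58/0.7370 = 78.701 ms/bit.
a = RT₁ − b·log₂ n₁ = 548 − 78.701 × 3.5850 = 265.860 ms.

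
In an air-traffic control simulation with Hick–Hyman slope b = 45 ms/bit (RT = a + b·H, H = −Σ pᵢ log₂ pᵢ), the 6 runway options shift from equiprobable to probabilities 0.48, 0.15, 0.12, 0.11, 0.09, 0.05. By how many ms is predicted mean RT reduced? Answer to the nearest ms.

The RT saving is b·ΔH. Equiprobable H₀ = log₂(6) = 2.5850 bits; with the given probabilities H = 2.1649 bits.
b·(H₀ − H) = 45 × (2.5850 − 2.1649) = 18.90 ms.

19 ms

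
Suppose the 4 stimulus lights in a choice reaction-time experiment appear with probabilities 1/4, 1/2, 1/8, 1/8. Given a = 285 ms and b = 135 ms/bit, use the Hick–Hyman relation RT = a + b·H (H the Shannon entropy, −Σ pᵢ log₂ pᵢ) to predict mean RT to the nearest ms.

H = −Σ pᵢ log₂ pᵢ = 0.25·2 + 0.5·1 + 0.125·3 + 0.125·3 = 1.750 bits.
RT = 285 + 135 × 1.750 = 521.25 ms.

521 ms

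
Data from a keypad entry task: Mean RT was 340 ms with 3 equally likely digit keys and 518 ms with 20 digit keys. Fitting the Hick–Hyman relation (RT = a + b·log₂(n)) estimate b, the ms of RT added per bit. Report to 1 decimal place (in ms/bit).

65.0 ms/bit

The slope on a log₂ axis is (518 − 340) / (4.3219 − 1.5850) = 65.036 ms/bit.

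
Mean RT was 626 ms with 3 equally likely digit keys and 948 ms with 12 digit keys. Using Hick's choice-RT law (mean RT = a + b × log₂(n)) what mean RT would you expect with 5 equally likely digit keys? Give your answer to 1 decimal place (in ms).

744.7 ms

With log₂ n on the abscissa the relation is linear; from the two conditions:
  b = (948 − 626) / (log₂ 12 − log₂ 3) = 322 / (3.5850 − 1.5850) = 161.000 ms/bit
  a = 626 − 161.000 × 1.5850 = 370.821 ms
Then RT(5) = 370.821 + 161.000 × log₂ 5 = 370.821 + 161.000 × 2.3219 ≈ 744.651 ms.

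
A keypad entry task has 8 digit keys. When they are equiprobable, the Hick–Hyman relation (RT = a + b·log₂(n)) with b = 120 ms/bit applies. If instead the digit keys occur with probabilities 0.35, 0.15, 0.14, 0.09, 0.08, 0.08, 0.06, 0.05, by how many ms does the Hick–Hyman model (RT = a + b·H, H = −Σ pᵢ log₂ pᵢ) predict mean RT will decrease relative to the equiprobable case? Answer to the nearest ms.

37 ms

The RT saving is b·ΔH. Equiprobable H₀ = log₂(8) = 3.0000 bits; with the given probabilities H = 2.6931 bits.
b·(H₀ − H) = 120 × (3.0000 − 2.6931) = 36.83 ms.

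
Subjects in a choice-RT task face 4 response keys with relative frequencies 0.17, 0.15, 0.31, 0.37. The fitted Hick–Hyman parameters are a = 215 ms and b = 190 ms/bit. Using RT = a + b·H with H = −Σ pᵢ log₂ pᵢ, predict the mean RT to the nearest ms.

Entropy contributions −pᵢ log₂ pᵢ: 0.4346, 0.4105, 0.5238, 0.5307; sum H = 1.8997 bits.
RT = a + bH = 215 + 190·1.8997 = 575.93 ms.

576 ms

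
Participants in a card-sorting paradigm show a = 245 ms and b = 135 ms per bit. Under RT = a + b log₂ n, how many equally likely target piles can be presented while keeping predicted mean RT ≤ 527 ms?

4

135·log₂ n ≤ 527 − 245 = 282, giving log₂ n ≤ 2.0889 and n ≤ 4.254. The largest whole number is 4.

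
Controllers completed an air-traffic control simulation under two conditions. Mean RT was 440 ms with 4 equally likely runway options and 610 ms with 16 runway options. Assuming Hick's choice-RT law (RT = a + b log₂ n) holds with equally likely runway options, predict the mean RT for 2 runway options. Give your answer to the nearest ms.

Fit slope and intercept:
  b = (610 − 440) / (log₂ 16 − log₂ 4) = 170 / (4 − 2) = 85 ms/bit
  a = 440 − 85 × 2 = 270 ms
Then RT(2) = 270 + 85 × log₂ 2 = 270 + 85 × 1 ≈ 355.000 ms.

355 ms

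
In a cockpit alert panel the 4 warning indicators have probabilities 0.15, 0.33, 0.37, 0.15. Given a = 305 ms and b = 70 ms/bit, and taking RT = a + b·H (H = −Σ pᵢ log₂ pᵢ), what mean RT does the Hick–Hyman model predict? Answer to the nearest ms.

Entropy contributions −pᵢ log₂ pᵢ: 0.4105, 0.5278, 0.5307, 0.4105; sum H = 1.8796 bits.
RT = a + bH = 305 + 70·1.8796 = 436.57 ms.

437 ms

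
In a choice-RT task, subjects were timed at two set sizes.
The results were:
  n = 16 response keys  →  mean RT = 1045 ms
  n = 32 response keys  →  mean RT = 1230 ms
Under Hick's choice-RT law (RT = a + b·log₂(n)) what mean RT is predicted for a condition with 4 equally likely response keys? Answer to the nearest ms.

With log₂ n on the abscissa the relation is linear; from the two conditions:
  b = (1230 − 1045) / (log₂ 32 − log₂ 16) = 185 / (5 − 4) = 185 ms/bit
  a = 1045 − 185 × 4 = 305 ms
Then RT(4) = 305 + 185 × log₂ 4 = 305 + 185 × 2 ≈ 675.000 ms.

675 ms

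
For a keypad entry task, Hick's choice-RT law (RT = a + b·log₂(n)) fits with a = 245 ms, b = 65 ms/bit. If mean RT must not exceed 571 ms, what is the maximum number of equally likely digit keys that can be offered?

32

Information budget: (571 − 245)/65 = 5.0154 bits, so n ≤ 2^5.0154 = 32.343 → at most 32.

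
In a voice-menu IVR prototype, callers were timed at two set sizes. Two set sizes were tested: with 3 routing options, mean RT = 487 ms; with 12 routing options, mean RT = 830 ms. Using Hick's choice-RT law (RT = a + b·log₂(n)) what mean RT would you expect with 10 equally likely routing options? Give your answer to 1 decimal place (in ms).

With log₂ n on the abscissa the relation is linear; from the two conditions:
  b = (830 − 487) / (log₂ 12 − log₂ 3) = 343 / (3.5850 − 1.5850) = 171.500 ms/bit
  a = 487 − 171.500 × 1.5850 = 215.179 ms
Then RT(10) = 215.179 + 171.500 × log₂ 10 = 215.179 + 171.500 × 3.3219 ≈ 784.890 ms.

784.9 ms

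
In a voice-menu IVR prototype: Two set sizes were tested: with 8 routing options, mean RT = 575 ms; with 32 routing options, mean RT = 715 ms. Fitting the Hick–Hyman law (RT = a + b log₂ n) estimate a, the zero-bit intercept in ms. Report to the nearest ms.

Slope: b = (715 − 575) / (log₂ 32 − log₂ 8) = 140/2.0000 = 70 ms/bit.
a = RT₁ − b·log₂ n₁ = 575 − 70 × 3 = 365.000 ms.

365 ms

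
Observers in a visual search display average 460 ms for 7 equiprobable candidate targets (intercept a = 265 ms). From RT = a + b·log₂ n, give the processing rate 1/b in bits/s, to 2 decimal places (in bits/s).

14.40 bits/s

b = (460 − 265)/log₂ 7 = 195/2.8074 = 69.460 ms per bit = 0.06946 s/bit; the reciprocal is 14.397 bits/s.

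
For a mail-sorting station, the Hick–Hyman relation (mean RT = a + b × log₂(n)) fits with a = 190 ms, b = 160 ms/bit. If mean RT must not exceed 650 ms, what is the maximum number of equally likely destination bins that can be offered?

Set 190 + 160·log₂ n ≤ 650 → log₂ n ≤ (650 − 190)/160 = 2.8750.
So n ≤ 2^2.8750 = 7.336; the largest integer n is 7.

7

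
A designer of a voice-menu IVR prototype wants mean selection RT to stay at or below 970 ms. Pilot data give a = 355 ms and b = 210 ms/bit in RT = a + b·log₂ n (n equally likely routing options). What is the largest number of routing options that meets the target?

7

Set 355 + 210·log₂ n ≤ 970 → log₂ n ≤ (970 − 355)/210 = 2.9286.
So n ≤ 2^2.9286 = 7.614; the largest integer n is 7.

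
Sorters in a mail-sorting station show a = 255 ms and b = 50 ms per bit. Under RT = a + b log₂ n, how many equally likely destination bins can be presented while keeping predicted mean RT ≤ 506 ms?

32

50·log₂ n ≤ 506 − 255 = 251, giving log₂ n ≤ 5.0200 and n ≤ 32.447. The largest whole number is 32.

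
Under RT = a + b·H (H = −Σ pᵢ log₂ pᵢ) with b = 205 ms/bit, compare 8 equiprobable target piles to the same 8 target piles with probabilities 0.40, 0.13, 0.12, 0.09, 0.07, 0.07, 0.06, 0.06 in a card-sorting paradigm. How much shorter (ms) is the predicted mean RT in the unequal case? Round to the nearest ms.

The RT saving is b·ΔH. Equiprobable H₀ = log₂(8) = 3.0000 bits; with the given probabilities H = 2.6153 bits.
b·(H₀ − H) = 205 × (3.0000 − 2.6153) = 78.86 ms.

79 ms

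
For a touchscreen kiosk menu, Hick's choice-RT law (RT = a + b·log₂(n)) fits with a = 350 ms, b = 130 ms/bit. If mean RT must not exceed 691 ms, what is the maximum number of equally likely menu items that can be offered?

6

130·log₂ n ≤ 691 − 350 = 341, giving log₂ n ≤ 2.6231 and n ≤ 6.161. The largest whole number is 6.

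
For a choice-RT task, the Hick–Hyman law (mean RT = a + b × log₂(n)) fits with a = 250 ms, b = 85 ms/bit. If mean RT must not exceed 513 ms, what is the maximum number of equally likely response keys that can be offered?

8

85·log₂ n ≤ 513 − 250 = 263, giving log₂ n ≤ 3.0941 and n ≤ 8.539. The largest whole number is 8.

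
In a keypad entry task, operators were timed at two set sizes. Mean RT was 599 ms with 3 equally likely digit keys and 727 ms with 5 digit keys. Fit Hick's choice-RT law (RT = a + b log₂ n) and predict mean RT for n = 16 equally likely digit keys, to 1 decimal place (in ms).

1018.5 ms

RT is linear in log₂ n, so two points fix the line:
  b = (727 − 599) / (log₂ 5 − log₂ 3) = 128 / (2.3219 − 1.5850) = 173.685 ms/bit
  a = 599 − 173.685 × 1.5850 = 323.716 ms
Then RT(16) = 323.716 + 173.685 × log₂ 16 = 323.716 + 173.685 × 4 ≈ 1018.456 ms.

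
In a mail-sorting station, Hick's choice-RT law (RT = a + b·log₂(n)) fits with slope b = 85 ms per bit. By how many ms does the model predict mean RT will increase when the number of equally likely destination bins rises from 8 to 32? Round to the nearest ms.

Only the slope matters, since a is common to both: ΔRT = b·log₂(n₂/n₁).
log₂(32) − log₂(8) = log₂(32/8) = log₂(4) = 2.
ΔRT = 85 × 2.0000 = 170.000 ms.

170 ms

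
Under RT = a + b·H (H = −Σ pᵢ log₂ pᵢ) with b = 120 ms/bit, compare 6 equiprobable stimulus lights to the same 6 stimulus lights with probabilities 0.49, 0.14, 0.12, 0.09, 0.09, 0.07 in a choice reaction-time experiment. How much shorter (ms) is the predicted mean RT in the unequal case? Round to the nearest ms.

51 ms

Equiprobable entropy H₀ = log₂ 6 = 2.5850 bits.
Skewed entropy H = −Σ pᵢ log₂ pᵢ = 2.1623 bits.
ΔRT = b·(H₀ − H) = 120 × 0.4226 = 50.72 ms.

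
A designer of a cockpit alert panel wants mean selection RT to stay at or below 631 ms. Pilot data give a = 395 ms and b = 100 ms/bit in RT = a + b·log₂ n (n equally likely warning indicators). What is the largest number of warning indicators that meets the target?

5

100·log₂ n ≤ 631 − 395 = 236, giving log₂ n ≤ 2.3600 and n ≤ 5.134. The largest whole number is 5.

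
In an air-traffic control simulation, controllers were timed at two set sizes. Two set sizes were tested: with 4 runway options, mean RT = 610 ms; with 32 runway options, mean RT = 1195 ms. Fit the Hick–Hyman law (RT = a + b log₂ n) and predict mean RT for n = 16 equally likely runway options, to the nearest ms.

1000 ms

With log₂ n on the abscissa the relation is linear; from the two conditions:
  b = (1195 − 610) / (log₂ 32 − log₂ 4) = 585 / (5 − 2) = 195 ms/bit
  a = 610 − 195 × 2 = 220 ms
Then RT(16) = 220 + 195 × log₂ 16 = 220 + 195 × 4 ≈ 1000.000 ms.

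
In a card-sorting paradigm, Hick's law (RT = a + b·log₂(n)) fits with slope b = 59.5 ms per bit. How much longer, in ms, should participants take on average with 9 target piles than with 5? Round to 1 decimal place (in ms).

50.5 ms

Only the slope matters, since a is common to both: ΔRT = b·log₂(n₂/n₁).
log₂(9) − log₂(5) = 3.1699 − 2.3219 = 0.8480.
ΔRT = 59.5 × 0.8480 = 50.456 ms.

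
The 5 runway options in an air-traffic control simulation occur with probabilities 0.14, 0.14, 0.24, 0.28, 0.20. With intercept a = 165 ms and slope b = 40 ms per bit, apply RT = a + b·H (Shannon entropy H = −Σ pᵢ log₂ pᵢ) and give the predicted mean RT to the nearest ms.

H = 0.14·log₂(1/0.14) + 0.14·log₂(1/0.14) + 0.24·log₂(1/0.24) + 0.28·log₂(1/0.28) + 0.20·log₂(1/0.20) = 2.2670 bits.
RT = 165 + 40 × 2.2670 = 255.68 ms.

256 ms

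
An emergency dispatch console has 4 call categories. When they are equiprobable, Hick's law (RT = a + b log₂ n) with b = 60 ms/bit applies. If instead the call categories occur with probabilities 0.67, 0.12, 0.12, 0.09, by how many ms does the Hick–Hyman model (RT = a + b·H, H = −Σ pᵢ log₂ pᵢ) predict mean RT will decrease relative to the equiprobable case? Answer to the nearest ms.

The RT saving is b·ΔH. Equiprobable H₀ = log₂(4) = 2.0000 bits; with the given probabilities H = 1.4339 bits.
b·(H₀ − H) = 60 × (2.0000 − 1.4339) = 33.97 ms.

34 ms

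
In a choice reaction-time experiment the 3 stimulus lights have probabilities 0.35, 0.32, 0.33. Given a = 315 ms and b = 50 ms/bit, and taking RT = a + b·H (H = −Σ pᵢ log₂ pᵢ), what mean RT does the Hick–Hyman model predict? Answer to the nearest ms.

Entropy contributions −pᵢ log₂ pᵢ: 0.5301, 0.5260, 0.5278; sum H = 1.5840 bits.
RT = a + bH = 315 + 50·1.5840 = 394.20 ms.

394 ms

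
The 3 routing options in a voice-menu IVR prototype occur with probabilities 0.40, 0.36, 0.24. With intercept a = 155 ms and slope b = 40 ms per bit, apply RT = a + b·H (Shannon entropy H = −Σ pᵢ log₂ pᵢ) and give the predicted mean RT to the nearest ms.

217 ms

H = 0.40·log₂(1/0.40) + 0.36·log₂(1/0.36) + 0.24·log₂(1/0.24) = 1.5535 bits.
RT = 155 + 40 × 1.5535 = 217.14 ms.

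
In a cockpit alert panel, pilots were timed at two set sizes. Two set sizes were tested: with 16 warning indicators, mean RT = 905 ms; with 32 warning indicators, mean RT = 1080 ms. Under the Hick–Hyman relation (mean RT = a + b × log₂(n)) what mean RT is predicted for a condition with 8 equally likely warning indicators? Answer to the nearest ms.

730 ms

RT is linear in log₂ n, so two points fix the line:
  b = (1080 − 905) / (log₂ 32 − log₂ 16) = 175 / (5 − 4) = 175 ms/bit
  a = 905 − 175 × 4 = 205 ms
Then RT(8) = 205 + 175 × log₂ 8 = 205 + 175 × 3 ≈ 730.000 ms.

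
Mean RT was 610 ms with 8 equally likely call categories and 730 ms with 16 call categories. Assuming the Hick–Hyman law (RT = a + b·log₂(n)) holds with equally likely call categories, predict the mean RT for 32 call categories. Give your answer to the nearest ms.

850 ms

RT is linear in log₂ n, so two points fix the line:
  b = (730 − 610) / (log₂ 16 − log₂ 8) = 120 / (4 − 3) = 120 ms/bit
  a = 610 − 120 × 3 = 250 ms
Then RT(32) = 250 + 120 × log₂ 32 = 250 + 120 × 5 ≈ 850.000 ms.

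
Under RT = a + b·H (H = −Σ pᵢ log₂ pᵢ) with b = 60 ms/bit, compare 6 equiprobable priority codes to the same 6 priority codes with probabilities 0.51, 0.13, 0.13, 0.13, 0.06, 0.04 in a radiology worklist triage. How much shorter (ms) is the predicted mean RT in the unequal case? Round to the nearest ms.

31 ms

Equiprobable entropy H₀ = log₂ 6 = 2.5850 bits.
Skewed entropy H = −Σ pᵢ log₂ pᵢ = 2.0727 bits.
ΔRT = b·(H₀ − H) = 60 × 0.5123 = 30.74 ms.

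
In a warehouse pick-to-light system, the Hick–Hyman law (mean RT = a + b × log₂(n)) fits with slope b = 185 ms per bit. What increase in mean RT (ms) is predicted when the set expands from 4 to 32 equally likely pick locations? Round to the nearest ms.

555 ms

Only the slope matters, since a is common to both: ΔRT = b·log₂(n₂/n₁).
log₂(32) − log₂(4) = log₂(32/4) = log₂(8) = 3.
ΔRT = 185 × 3.0000 = 555.000 ms.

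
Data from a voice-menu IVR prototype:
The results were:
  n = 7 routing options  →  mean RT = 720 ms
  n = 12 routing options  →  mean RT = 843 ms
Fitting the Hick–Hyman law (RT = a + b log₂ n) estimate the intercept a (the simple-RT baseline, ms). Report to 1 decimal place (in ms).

b = (RT₂ − RT₁)/(log₂ n₂ − log₂ n₁) = (843 − 720)/(3.5850 − 2.8074) = 158.177 ms/bit.
Intercept: a = 720 − 158.177·log₂(7) = 275.940 ms.

275.9 ms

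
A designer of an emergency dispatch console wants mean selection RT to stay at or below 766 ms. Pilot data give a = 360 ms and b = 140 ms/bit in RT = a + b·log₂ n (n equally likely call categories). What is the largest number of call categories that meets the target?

Information budget: (766 − 360)/140 = 2.9000 bits, so n ≤ 2^2.9000 = 7.464 → at most 7.

7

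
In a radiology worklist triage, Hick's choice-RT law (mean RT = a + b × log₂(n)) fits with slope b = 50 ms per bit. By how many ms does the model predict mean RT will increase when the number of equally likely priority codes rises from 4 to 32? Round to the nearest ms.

ΔRT = (a + b log₂ n₂) − (a + b log₂ n₁) = b·(log₂ n₂ − log₂ n₁).
log₂(32) − log₂(4) = log₂(32/4) = log₂(8) = 3.
ΔRT = 50 × 3.0000 = 150.000 ms.

150 ms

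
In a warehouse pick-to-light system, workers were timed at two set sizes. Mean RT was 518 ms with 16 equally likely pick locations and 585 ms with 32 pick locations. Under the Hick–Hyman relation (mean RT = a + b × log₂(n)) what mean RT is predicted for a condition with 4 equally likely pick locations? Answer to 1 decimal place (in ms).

Solve the two-equation system in a and b:
  b = (585 − 518) / (log₂ 32 − log₂ 16) = 67 / (5 − 4) = 67.000 ms/bit
  a = 518 − 67.000 × 4 = 250.000 ms
Then RT(4) = 250.000 + 67.000 × log₂ 4 = 250.000 + 67.000 × 2 ≈ 384.000 ms.

384.0 ms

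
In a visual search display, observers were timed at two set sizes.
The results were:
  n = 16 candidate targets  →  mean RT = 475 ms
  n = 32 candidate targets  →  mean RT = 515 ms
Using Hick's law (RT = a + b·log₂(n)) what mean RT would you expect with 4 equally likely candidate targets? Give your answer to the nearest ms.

Fit slope and intercept:
  b = (515 − 475) / (log₂ 32 − log₂ 16) = 40 / (5 − 4) = 40 ms/bit
  a = 475 − 40 × 4 = 315 ms
Then RT(4) = 315 + 40 × log₂ 4 = 315 + 40 × 2 ≈ 395.000 ms.

395 ms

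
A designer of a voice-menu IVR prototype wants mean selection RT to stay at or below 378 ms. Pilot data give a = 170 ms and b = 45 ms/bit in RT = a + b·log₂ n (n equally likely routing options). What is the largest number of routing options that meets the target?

Information budget: (378 − 170)/45 = 4.6222 bits, so n ≤ 2^4.6222 = 24.628 → at most 24.

24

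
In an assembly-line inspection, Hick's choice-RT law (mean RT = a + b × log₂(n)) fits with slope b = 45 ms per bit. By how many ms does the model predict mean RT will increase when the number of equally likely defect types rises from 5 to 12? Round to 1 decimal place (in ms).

56.8 ms

Only the slope matters, since a is common to both: ΔRT = b·log₂(n₂/n₁).
log₂(12) − log₂(5) = 3.5850 − 2.3219 = 1.2630.
ΔRT = 45 × 1.2630 = 56.837 ms.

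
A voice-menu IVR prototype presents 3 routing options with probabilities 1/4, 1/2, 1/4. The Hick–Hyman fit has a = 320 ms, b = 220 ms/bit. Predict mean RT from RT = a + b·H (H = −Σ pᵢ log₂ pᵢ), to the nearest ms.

Each term −pᵢ log₂ pᵢ: 0.25·2 + 0.5·1 + 0.25·2; summed, H = 1.500 bits.
Mean RT = a + bH = 320 + 220·1.500 = 650.00 ms.

650 ms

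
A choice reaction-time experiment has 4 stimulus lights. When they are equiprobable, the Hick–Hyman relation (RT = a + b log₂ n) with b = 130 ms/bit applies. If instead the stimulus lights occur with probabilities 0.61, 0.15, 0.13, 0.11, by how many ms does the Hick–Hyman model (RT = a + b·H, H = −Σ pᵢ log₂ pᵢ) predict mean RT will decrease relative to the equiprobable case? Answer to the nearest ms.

The RT saving is b·ΔH. Equiprobable H₀ = log₂(4) = 2.0000 bits; with the given probabilities H = 1.5785 bits.
b·(H₀ − H) = 130 × (2.0000 − 1.5785) = 54.80 ms.

55 ms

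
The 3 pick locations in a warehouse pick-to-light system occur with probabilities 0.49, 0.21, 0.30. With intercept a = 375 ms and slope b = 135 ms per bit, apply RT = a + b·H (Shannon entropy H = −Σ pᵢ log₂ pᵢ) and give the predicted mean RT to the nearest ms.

H = 0.49·log₂(1/0.49) + 0.21·log₂(1/0.21) + 0.30·log₂(1/0.30) = 1.4982 bits.
RT = 375 + 135 × 1.4982 = 577.26 ms.

577 ms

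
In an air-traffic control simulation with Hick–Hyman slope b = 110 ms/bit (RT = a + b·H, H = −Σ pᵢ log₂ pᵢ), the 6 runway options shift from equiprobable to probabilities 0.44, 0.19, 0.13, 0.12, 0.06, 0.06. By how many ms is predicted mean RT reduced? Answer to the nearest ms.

41 ms

The RT saving is b·ΔH. Equiprobable H₀ = log₂(6) = 2.5850 bits; with the given probabilities H = 2.2132 bits.
b·(H₀ − H) = 110 × (2.5850 − 2.2132) = 40.90 ms.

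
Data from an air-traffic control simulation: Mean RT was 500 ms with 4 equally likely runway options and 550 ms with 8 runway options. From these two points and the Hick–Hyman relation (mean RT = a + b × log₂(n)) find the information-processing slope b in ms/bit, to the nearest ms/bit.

b = (RT₂ − RT₁)/(log₂ n₂ − log₂ n₁) = (550 − 500)/(3 − 2) = 50 ms/bit.

50 ms/bit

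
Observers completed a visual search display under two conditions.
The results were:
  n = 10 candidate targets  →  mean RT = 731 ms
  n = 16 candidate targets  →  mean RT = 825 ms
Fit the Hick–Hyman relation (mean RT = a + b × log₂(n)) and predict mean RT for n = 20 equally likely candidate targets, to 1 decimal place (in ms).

Fit slope and intercept:
  b = (825 − 731) / (log₂ 16 − log₂ 10) = 94 / (4 − 3.3219) = 138.628 ms/bit
  a = 731 − 138.628 × 3.3219 = 270.487 ms
Then RT(20) = 270.487 + 138.628 × log₂ 20 = 270.487 + 138.628 × 4.3219 ≈ 869.628 ms.

869.6 ms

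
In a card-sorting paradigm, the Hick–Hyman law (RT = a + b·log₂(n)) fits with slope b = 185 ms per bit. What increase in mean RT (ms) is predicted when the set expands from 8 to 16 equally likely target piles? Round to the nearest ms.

ΔRT = (a + b log₂ n₂) − (a + b log₂ n₁) = b·(log₂ n₂ − log₂ n₁).
log₂(16) − log₂(8) = log₂(16/8) = log₂(2) = 1.
ΔRT = 185 × 1.0000 = 185.000 ms.

185 ms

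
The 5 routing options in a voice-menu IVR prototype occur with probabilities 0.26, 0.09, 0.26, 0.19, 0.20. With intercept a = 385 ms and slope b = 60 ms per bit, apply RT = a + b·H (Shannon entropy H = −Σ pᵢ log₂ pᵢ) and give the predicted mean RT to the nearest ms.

Entropy contributions −pᵢ log₂ pᵢ: 0.5053, 0.3127, 0.5053, 0.4552, 0.4644; sum H = 2.2428 bits.
RT = a + bH = 385 + 60·2.2428 = 519.57 ms.

520 ms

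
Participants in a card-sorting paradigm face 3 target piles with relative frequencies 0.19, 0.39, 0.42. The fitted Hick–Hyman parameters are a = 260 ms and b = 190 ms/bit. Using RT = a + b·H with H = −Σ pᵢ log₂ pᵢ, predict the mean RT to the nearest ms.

H = 0.19·log₂(1/0.19) + 0.39·log₂(1/0.39) + 0.42·log₂(1/0.42) = 1.5107 bits.
RT = 260 + 190 × 1.5107 = 547.03 ms.

547 ms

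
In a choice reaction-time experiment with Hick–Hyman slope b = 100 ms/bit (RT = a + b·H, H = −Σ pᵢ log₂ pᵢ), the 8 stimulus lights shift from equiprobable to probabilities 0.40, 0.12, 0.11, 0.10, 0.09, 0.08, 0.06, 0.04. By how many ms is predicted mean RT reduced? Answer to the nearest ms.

The RT saving is b·ΔH. Equiprobable H₀ = log₂(8) = 3.0000 bits; with the given probabilities H = 2.6118 bits.
b·(H₀ − H) = 100 × (3.0000 − 2.6118) = 38.82 ms.

39 ms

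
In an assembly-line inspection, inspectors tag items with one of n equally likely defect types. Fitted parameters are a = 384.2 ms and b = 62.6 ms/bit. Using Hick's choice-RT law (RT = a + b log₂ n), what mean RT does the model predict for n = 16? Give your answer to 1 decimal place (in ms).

log₂(16) = 4 bits, so RT = 384.2 + 62.6 × 4 ≈ 634.600 ms.

634.6 ms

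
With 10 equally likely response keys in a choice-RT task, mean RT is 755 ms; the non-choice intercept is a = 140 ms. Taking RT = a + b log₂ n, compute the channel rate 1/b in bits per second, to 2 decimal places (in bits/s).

5.40 bits/s

Choice component = 755 − 140 = 615 ms over log₂(10) = 3.3219 bits.
b = 615 / 3.3219 = 185.133 ms/bit, so 1/b = 5.402 bits/s.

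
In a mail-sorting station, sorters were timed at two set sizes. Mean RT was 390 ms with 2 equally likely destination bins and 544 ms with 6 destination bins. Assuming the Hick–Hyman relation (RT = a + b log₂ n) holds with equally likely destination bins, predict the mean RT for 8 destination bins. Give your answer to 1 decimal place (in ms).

With log₂ n on the abscissa the relation is linear; from the two conditions:
  b = (544 − 390) / (log₂ 6 − log₂ 2) = 154 / (2.5850 − 1) = 97.163 ms/bit
  a = 390 − 97.163 × 1 = 292.837 ms
Then RT(8) = 292.837 + 97.163 × log₂ 8 = 292.837 + 97.163 × 3 ≈ 584.326 ms.

584.3 ms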